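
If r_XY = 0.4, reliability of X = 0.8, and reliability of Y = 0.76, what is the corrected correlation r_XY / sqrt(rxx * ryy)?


r_corrected = rxy / sqrt(rxx * ryy)
= 0.4 / sqrt(0.8 * 0.76)
= 0.4 / sqrt(0.608)
= 0.4 / 0.779744
r_corrected = 0.513

0.513


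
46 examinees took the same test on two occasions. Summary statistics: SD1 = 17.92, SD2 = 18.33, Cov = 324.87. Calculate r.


r = cov(X,Y) / (SD_X * SD_Y)
r = 324.87 / (17.92 * 18.33)
r = 324.87 / 328.4736
r = 0.989

0.989


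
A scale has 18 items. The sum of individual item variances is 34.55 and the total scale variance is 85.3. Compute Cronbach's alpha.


alpha = (k/(k-1)) * (1 - sum(si^2)/s_total^2)
= (18/17) * (1 - 34.55/85.3)
alpha = 0.63

0.63


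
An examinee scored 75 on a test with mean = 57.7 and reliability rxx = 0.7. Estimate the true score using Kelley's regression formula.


T_est = rxx * X + (1 - rxx) * mean
T_est = 0.7 * 75 + 0.3 * 57.7
T_est = 52.5 + 17.31
T_est = 69.81

69.81


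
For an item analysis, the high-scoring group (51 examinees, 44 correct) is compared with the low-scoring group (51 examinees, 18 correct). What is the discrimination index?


p_upper = 44/51 = 0.8627
p_lower = 18/51 = 0.3529
D = 0.8627 - 0.3529 = 0.5098

0.5098


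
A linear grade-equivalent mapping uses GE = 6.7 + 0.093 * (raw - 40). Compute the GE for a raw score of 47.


raw - median = 47 - 40 = 7
slope * diff = 0.093 * 7 = 0.651
GE = 6.7 + 0.651
GE = 7.351

7.351


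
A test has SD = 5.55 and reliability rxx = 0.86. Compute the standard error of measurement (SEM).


SEM = SD * sqrt(1 - rxx)
SEM = 5.55 * sqrt(1 - 0.86)
SEM = 5.55 * sqrt(0.14) = 5.55 * 0.374166
SEM = 2.0766

2.0766


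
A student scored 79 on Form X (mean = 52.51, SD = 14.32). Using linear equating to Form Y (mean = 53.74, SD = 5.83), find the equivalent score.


slope = SD_Y / SD_X = 5.83 / 14.32 ~ 0.4071
intercept = mean_Y - slope * mean_X = 53.74 - (5.83 / 14.32) * 52.51 ~ 32.362
Y = slope * X + intercept. To avoid rounding drift from the rounded slope/intercept, evaluate the equivalent form Y = mean_Y + SD_Y * (X - mean_X) / SD_X at full precision:
Y = 53.74 + 5.83 * (79 - 52.51) / 14.32
Y = 53.74 + 5.83 * 26.49 / 14.32
Y = 53.74 + 154.4367 / 14.32
Y = 53.74 + 10.7847
Y = 64.5247

64.5247


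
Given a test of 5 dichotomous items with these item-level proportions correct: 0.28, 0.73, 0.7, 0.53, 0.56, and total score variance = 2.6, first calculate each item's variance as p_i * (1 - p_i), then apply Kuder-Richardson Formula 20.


For each item, compute p_i * q_i:
  Item 1: 0.28 * 0.72 = 0.2016
  Item 2: 0.73 * 0.27 = 0.1971
  Item 3: 0.7 * 0.3 = 0.21
  Item 4: 0.53 * 0.47 = 0.2491
  Item 5: 0.56 * 0.44 = 0.2464
Sum(p_i * q_i) = 0.2016 + 0.1971 + 0.21 + 0.2491 + 0.2464 = 1.1042
KR-20 = (k/(k-1)) * (1 - Sum(p_i*q_i) / Var_total)
= (5/4) * (1 - 1.1042/2.6)
= 1.25 * 0.5753
KR-20 = 0.7191

0.7191


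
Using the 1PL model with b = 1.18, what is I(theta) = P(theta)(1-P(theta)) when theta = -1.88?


P = 1/(1+exp(-(-1.88-1.18))) = 0.0448
I = P*(1-P) = 0.0448 * 0.9552
I = 0.0428

0.0428


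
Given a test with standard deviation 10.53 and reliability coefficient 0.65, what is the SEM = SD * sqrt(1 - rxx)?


SEM = SD * sqrt(1 - rxx)
SEM = 10.53 * sqrt(1 - 0.65)
SEM = 10.53 * sqrt(0.35) = 10.53 * 0.591608
SEM = 6.2296

6.2296


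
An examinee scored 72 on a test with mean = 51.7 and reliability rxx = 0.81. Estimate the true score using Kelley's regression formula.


T_est = rxx * X + (1 - rxx) * mean
T_est = 0.81 * 72 + 0.19 * 51.7
T_est = 58.32 + 9.823
T_est = 68.143

68.143


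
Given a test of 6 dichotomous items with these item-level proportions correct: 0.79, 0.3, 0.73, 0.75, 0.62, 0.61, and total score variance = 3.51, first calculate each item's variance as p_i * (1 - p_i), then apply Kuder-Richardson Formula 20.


For each item, compute p_i * q_i:
  Item 1: 0.79 * 0.21 = 0.1659
  Item 2: 0.3 * 0.7 = 0.21
  Item 3: 0.73 * 0.27 = 0.1971
  Item 4: 0.75 * 0.25 = 0.1875
  Item 5: 0.62 * 0.38 = 0.2356
  Item 6: 0.61 * 0.39 = 0.2379
Sum(p_i * q_i) = 0.1659 + 0.21 + 0.1971 + 0.1875 + 0.2356 + 0.2379 = 1.234
KR-20 = (k/(k-1)) * (1 - Sum(p_i*q_i) / Var_total)
= (6/5) * (1 - 1.234/3.51)
= 1.2 * 0.6484
KR-20 = 0.7781

0.7781


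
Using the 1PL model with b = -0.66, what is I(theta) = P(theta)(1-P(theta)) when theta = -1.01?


P = 1/(1+exp(-(-1.01--0.66))) = 0.4134
I = P*(1-P) = 0.4134 * 0.5866
I = 0.2425

0.2425


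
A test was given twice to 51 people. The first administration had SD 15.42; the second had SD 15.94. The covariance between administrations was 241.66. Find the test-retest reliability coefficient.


r = cov(X,Y) / (SD_X * SD_Y)
r = 241.66 / (15.42 * 15.94)
r = 241.66 / 245.7948
r = 0.9832

0.9832


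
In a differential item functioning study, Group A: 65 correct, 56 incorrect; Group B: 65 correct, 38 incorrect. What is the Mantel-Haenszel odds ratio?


Odds_A = 65/56 = 1.1607
Odds_B = 65/38 = 1.7105
OR = Odds_A / Odds_B = 1.1607 / 1.7105
Exactly, OR = (65 * 38) / (56 * 65) = 2470 / 3640
OR = 0.6786

0.6786


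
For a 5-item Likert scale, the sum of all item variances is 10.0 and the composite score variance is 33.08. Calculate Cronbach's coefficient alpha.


alpha = (k/(k-1)) * (1 - sum(si^2)/s_total^2)
= (5/4) * (1 - 10.0/33.08)
alpha = 0.8721

0.8721


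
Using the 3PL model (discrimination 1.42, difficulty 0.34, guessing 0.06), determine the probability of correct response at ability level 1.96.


logit = 1.42*(1.96 - 0.34) = 2.3004
P* = 1/(1 + exp(-2.3004)) = 0.9089
P = 0.06 + (1 - 0.06) * 0.9089
P = 0.9144

0.9144


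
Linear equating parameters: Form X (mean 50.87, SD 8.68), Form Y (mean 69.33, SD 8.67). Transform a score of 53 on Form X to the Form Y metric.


slope = SD_Y / SD_X = 8.67 / 8.68 ~ 0.9988
intercept = mean_Y - slope * mean_X = 69.33 - (8.67 / 8.68) * 50.87 ~ 18.5186
Y = slope * X + intercept. To avoid rounding drift from the rounded slope/intercept, evaluate the equivalent form Y = mean_Y + SD_Y * (X - mean_X) / SD_X at full precision:
Y = 69.33 + 8.67 * (53 - 50.87) / 8.68
Y = 69.33 + 8.67 * 2.13 / 8.68
Y = 69.33 + 18.4671 / 8.68
Y = 69.33 + 2.1275
Y = 71.4575

71.4575


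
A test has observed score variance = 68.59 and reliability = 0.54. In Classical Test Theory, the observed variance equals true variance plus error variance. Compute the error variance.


var_true = rxx * var_obs = 0.54 * 68.59 = 37.0386
var_error = var_obs - var_true
var_error = 68.59 - 37.0386
var_error = 31.5514

31.5514


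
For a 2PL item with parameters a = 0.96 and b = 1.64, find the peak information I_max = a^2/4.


For 2PL, max info at theta = b = 1.64
I_max = a^2 / 4 = 0.96^2 / 4
= 0.9216 / 4
I_max = 0.2304

0.2304


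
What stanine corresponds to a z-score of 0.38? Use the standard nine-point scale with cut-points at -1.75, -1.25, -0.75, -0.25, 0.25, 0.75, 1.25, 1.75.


Stanine boundaries: [-1.75, -1.25, -0.75, -0.25, 0.25, 0.75, 1.25, 1.75]
z = 0.38
Check each boundary:
  z >= -1.75 -> could be stanine 2
  z >= -1.25 -> could be stanine 3
  z >= -0.75 -> could be stanine 4
  z >= -0.25 -> could be stanine 5
  z >= 0.25 -> could be stanine 6
  z < 0.75
  z < 1.25
  z < 1.75
Highest qualifying boundary gives stanine = 6

6


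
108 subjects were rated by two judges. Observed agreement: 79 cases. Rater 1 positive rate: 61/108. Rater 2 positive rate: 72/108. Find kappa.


P_o = 79/108 = 0.731481
P_e = (61*72 + 47*36) / 11664 = 0.521605
kappa = (P_o - P_e) / (1 - P_e)
kappa = (0.731481 - 0.521605) / (1 - 0.521605)
kappa = 0.4387

0.4387


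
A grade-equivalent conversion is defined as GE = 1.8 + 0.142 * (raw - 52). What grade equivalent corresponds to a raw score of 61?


raw - median = 61 - 52 = 9
slope * diff = 0.142 * 9 = 1.278
GE = 1.8 + 1.278
GE = 3.078

3.078


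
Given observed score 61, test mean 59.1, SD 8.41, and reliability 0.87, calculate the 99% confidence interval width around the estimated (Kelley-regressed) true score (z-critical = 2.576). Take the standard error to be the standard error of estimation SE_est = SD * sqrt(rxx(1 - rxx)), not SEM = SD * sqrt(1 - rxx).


True score estimate = 0.87*61 + 0.13*59.1 = 60.753
SE_est = SD * sqrt(rxx * (1 - rxx)) = 8.41 * sqrt(0.87 * 0.13) = 8.41 * sqrt(0.1131) = 2.828312
CI = T_est +/- z * SE_est, so width = 2 * z * SE_est = 2 * 2.576 * 2.828312
Width = 14.5715

14.5715


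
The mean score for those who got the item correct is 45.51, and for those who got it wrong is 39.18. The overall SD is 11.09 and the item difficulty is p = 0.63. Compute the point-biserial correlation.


q = 1 - p = 0.37
rpb = ((M1 - M0) / SD) * sqrt(p * q)
rpb = ((45.51 - 39.18) / 11.09) * sqrt(0.63 * 0.37)
rpb = 0.2756

0.2756


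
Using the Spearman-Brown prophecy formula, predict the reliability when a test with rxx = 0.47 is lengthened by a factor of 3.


r_new = (n * rxx) / (1 + (n-1) * rxx)
r_new = (3 * 0.47) / (1 + 2 * 0.47)
r_new = 1.41 / 1.94
r_new = 0.7268

0.7268


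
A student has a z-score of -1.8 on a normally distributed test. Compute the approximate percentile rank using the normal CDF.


CDF(z) = 0.5 * (1 + erf(z/sqrt(2)))
erf(-1.2728) = -0.9281
CDF = 0.0359
Percentile rank = 0.0359 * 100 = 3.59

3.59


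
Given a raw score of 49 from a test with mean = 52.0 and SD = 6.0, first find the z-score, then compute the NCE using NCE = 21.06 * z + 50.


z = (X - mean) / SD = (49 - 52.0) / 6.0
z = -3.0 / 6.0
z = -0.5
NCE = NCE = 21.06z + 50
Carry z at full precision (z = -3.0 / 6.0) into the conversion:
NCE = 21.06 * (-3.0 / 6.0) + 50 = -63.18 / 6.0 + 50
NCE = -10.53 + 50
NCE = 39.47

39.47


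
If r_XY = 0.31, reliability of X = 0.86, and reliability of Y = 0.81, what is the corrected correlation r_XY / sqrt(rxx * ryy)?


r_corrected = rxy / sqrt(rxx * ryy)
= 0.31 / sqrt(0.86 * 0.81)
= 0.31 / sqrt(0.6966)
= 0.31 / 0.834626
r_corrected = 0.3714

0.3714


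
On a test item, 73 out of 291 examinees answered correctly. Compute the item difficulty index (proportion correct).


Item difficulty p = number correct / total examinees
p = 73 / 291
p = 0.2509

0.2509


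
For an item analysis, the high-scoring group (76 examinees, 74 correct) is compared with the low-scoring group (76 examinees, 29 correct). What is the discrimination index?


p_upper = 74/76 = 0.9737
p_lower = 29/76 = 0.3816
D = 0.9737 - 0.3816 = 0.5921

0.5921


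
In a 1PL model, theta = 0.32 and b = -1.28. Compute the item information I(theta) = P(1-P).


P = 1/(1+exp(-(0.32--1.28))) = 0.832
I = P*(1-P) = 0.832 * 0.168
I = 0.1398

0.1398


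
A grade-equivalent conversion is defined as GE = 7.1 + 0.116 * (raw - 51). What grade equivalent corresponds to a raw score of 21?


raw - median = 21 - 51 = -30
slope * diff = 0.116 * -30 = -3.48
GE = 7.1 + -3.48
GE = 3.62

3.62


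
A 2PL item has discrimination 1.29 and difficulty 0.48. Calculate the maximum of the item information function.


For 2PL, max info at theta = b = 0.48
I_max = a^2 / 4 = 1.29^2 / 4
= 1.6641 / 4
I_max = 0.416

0.416


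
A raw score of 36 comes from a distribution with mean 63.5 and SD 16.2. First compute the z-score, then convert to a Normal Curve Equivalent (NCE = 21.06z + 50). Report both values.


z = (X - mean) / SD = (36 - 63.5) / 16.2
z = -27.5 / 16.2
z = -1.6975
NCE = NCE = 21.06z + 50
Carry z at full precision (z = -27.5 / 16.2) into the conversion:
NCE = 21.06 * (-27.5 / 16.2) + 50 = -579.15 / 16.2 + 50
NCE = -35.75 + 50
NCE = 14.25

14.25


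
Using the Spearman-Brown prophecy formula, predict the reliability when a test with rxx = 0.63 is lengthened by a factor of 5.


r_new = (n * rxx) / (1 + (n-1) * rxx)
r_new = (5 * 0.63) / (1 + 4 * 0.63)
r_new = 3.15 / 3.52
r_new = 0.8949

0.8949


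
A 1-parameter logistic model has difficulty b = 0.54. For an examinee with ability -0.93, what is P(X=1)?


theta - b = -0.93 - 0.54 = -1.47
exp(-(theta - b)) = exp(1.47) = 4.3492
P = 1 / (1 + 4.3492)
P = 0.1869

0.1869


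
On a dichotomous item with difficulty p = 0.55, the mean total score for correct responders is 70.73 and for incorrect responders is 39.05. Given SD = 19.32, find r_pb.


q = 1 - p = 0.45
rpb = ((M1 - M0) / SD) * sqrt(p * q)
rpb = ((70.73 - 39.05) / 19.32) * sqrt(0.55 * 0.45)
rpb = 0.8158

0.8158


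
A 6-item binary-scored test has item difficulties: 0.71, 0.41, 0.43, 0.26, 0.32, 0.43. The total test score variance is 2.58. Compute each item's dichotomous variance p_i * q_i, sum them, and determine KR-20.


For each item, compute p_i * q_i:
  Item 1: 0.71 * 0.29 = 0.2059
  Item 2: 0.41 * 0.59 = 0.2419
  Item 3: 0.43 * 0.57 = 0.2451
  Item 4: 0.26 * 0.74 = 0.1924
  Item 5: 0.32 * 0.68 = 0.2176
  Item 6: 0.43 * 0.57 = 0.2451
Sum(p_i * q_i) = 0.2059 + 0.2419 + 0.2451 + 0.1924 + 0.2176 + 0.2451 = 1.348
KR-20 = (k/(k-1)) * (1 - Sum(p_i*q_i) / Var_total)
= (6/5) * (1 - 1.348/2.58)
= 1.2 * 0.4775
KR-20 = 0.573

0.573


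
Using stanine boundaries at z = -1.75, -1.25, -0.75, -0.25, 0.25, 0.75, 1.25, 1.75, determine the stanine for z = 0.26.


Stanine boundaries: [-1.75, -1.25, -0.75, -0.25, 0.25, 0.75, 1.25, 1.75]
z = 0.26
Check each boundary:
  z >= -1.75 -> could be stanine 2
  z >= -1.25 -> could be stanine 3
  z >= -0.75 -> could be stanine 4
  z >= -0.25 -> could be stanine 5
  z >= 0.25 -> could be stanine 6
  z < 0.75
  z < 1.25
  z < 1.75
Highest qualifying boundary gives stanine = 6

6


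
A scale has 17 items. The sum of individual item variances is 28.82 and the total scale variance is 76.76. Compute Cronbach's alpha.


alpha = (k/(k-1)) * (1 - sum(si^2)/s_total^2)
= (17/16) * (1 - 28.82/76.76)
alpha = 0.6636

0.6636


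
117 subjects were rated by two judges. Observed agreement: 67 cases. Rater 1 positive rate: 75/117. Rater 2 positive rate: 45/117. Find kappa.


P_o = 67/117 = 0.57265
P_e = (75*45 + 42*72) / 13689 = 0.467456
kappa = (P_o - P_e) / (1 - P_e)
kappa = (0.57265 - 0.467456) / (1 - 0.467456)
kappa = 0.1975

0.1975


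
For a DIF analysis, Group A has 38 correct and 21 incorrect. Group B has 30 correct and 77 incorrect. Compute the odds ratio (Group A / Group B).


Odds_A = 38/21 = 1.8095
Odds_B = 30/77 = 0.3896
OR = Odds_A / Odds_B = 1.8095 / 0.3896
Exactly, OR = (38 * 77) / (21 * 30) = 2926 / 630
OR = 4.6444

4.6444


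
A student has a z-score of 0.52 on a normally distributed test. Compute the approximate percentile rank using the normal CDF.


CDF(z) = 0.5 * (1 + erf(z/sqrt(2)))
erf(0.3677) = 0.3969
CDF = 0.6985
Percentile rank = 0.6985 * 100 = 69.85

69.85


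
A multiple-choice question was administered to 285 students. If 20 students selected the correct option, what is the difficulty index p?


Item difficulty p = number correct / total examinees
p = 20 / 285
p = 0.0702

0.0702


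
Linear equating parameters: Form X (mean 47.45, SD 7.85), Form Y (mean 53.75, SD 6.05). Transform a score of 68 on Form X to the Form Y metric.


slope = SD_Y / SD_X = 6.05 / 7.85 ~ 0.7707
intercept = mean_Y - slope * mean_X = 53.75 - (6.05 / 7.85) * 47.45 ~ 17.1803
Y = slope * X + intercept. To avoid rounding drift from the rounded slope/intercept, evaluate the equivalent form Y = mean_Y + SD_Y * (X - mean_X) / SD_X at full precision:
Y = 53.75 + 6.05 * (68 - 47.45) / 7.85
Y = 53.75 + 6.05 * 20.55 / 7.85
Y = 53.75 + 124.3275 / 7.85
Y = 53.75 + 15.8379
Y = 69.5879

69.5879


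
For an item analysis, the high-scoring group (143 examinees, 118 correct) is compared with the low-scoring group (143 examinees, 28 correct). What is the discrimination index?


p_upper = 118/143 = 0.8252
p_lower = 28/143 = 0.1958
D = 0.8252 - 0.1958 = 0.6294

0.6294


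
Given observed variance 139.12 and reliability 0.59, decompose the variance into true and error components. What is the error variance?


var_true = rxx * var_obs = 0.59 * 139.12 = 82.0808
var_error = var_obs - var_true
var_error = 139.12 - 82.0808
var_error = 57.0392

57.0392


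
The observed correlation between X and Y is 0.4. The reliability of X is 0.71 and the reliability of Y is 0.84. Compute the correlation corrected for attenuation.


r_corrected = rxy / sqrt(rxx * ryy)
= 0.4 / sqrt(0.71 * 0.84)
= 0.4 / sqrt(0.5964)
= 0.4 / 0.772269
r_corrected = 0.518

0.518


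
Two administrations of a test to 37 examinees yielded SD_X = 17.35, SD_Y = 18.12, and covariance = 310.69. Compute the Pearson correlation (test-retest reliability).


r = cov(X,Y) / (SD_X * SD_Y)
r = 310.69 / (17.35 * 18.12)
r = 310.69 / 314.382
r = 0.9883

0.9883


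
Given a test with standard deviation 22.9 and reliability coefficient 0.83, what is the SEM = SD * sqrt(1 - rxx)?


SEM = SD * sqrt(1 - rxx)
SEM = 22.9 * sqrt(1 - 0.83)
SEM = 22.9 * sqrt(0.17) = 22.9 * 0.412311
SEM = 9.4419

9.4419


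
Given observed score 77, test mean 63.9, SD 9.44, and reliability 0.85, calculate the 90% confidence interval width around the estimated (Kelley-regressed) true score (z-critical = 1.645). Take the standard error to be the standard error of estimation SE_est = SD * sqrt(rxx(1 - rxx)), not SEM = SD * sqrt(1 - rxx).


True score estimate = 0.85*77 + 0.15*63.9 = 75.035
SE_est = SD * sqrt(rxx * (1 - rxx)) = 9.44 * sqrt(0.85 * 0.15) = 9.44 * sqrt(0.1275) = 3.370754
CI = T_est +/- z * SE_est, so width = 2 * z * SE_est = 2 * 1.645 * 3.370754
Width = 11.0898

11.0898


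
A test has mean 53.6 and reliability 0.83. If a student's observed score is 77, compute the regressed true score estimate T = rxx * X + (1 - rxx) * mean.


T_est = rxx * X + (1 - rxx) * mean
T_est = 0.83 * 77 + 0.17 * 53.6
T_est = 63.91 + 9.112
T_est = 73.022

73.022


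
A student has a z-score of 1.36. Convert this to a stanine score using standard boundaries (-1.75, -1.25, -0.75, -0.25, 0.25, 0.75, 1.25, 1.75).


Stanine boundaries: [-1.75, -1.25, -0.75, -0.25, 0.25, 0.75, 1.25, 1.75]
z = 1.36
Check each boundary:
  z >= -1.75 -> could be stanine 2
  z >= -1.25 -> could be stanine 3
  z >= -0.75 -> could be stanine 4
  z >= -0.25 -> could be stanine 5
  z >= 0.25 -> could be stanine 6
  z >= 0.75 -> could be stanine 7
  z >= 1.25 -> could be stanine 8
  z < 1.75
Highest qualifying boundary gives stanine = 8

8


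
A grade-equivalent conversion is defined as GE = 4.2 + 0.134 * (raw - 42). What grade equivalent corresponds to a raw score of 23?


raw - median = 23 - 42 = -19
slope * diff = 0.134 * -19 = -2.546
GE = 4.2 + -2.546
GE = 1.654

1.654


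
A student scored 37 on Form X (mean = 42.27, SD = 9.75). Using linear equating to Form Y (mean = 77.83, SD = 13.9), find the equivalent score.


slope = SD_Y / SD_X = 13.9 / 9.75 ~ 1.4256
intercept = mean_Y - slope * mean_X = 77.83 - (13.9 / 9.75) * 42.27 ~ 17.5682
Y = slope * X + intercept. To avoid rounding drift from the rounded slope/intercept, evaluate the equivalent form Y = mean_Y + SD_Y * (X - mean_X) / SD_X at full precision:
Y = 77.83 + 13.9 * (37 - 42.27) / 9.75
Y = 77.83 - 13.9 * 5.27 / 9.75
Y = 77.83 - 73.253 / 9.75
Y = 77.83 - 7.5131
Y = 70.3169

70.3169


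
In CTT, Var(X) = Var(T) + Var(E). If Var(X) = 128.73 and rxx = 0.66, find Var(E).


var_true = rxx * var_obs = 0.66 * 128.73 = 84.9618
var_error = var_obs - var_true
var_error = 128.73 - 84.9618
var_error = 43.7682

43.7682


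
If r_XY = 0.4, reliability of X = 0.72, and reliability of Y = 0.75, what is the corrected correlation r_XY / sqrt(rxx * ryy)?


r_corrected = rxy / sqrt(rxx * ryy)
= 0.4 / sqrt(0.72 * 0.75)
= 0.4 / sqrt(0.54)
= 0.4 / 0.734847
r_corrected = 0.5443

0.5443


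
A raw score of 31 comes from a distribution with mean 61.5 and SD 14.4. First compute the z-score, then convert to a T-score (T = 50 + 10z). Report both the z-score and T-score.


z = (X - mean) / SD = (31 - 61.5) / 14.4
z = -30.5 / 14.4
z = -2.1181
T-score = T = 50 + 10z
Carry z at full precision (z = -30.5 / 14.4) into the conversion:
T-score = 50 + 10 * (-30.5 / 14.4) = 50 + -305 / 14.4
T-score = 50 + -21.1806
T-score = 28.8194

28.8194


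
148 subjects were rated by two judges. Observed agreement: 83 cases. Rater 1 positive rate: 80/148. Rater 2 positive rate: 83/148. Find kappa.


P_o = 83/148 = 0.560811
P_e = (80*83 + 68*65) / 21904 = 0.504931
kappa = (P_o - P_e) / (1 - P_e)
kappa = (0.560811 - 0.504931) / (1 - 0.504931)
kappa = 0.1129

0.1129


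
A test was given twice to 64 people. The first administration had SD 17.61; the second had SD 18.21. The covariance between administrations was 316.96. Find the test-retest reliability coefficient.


r = cov(X,Y) / (SD_X * SD_Y)
r = 316.96 / (17.61 * 18.21)
r = 316.96 / 320.6781
r = 0.9884

0.9884


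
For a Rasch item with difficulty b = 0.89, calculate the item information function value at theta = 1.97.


P = 1/(1+exp(-(1.97-0.89))) = 0.7465
I = P*(1-P) = 0.7465 * 0.2535
I = 0.1892

0.1892


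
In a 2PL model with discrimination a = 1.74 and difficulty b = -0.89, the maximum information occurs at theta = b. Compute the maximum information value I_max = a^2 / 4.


For 2PL, max info at theta = b = -0.89
I_max = a^2 / 4 = 1.74^2 / 4
= 3.0276 / 4
I_max = 0.7569

0.7569


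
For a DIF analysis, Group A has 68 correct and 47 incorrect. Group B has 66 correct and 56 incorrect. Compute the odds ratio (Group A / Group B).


Odds_A = 68/47 = 1.4468
Odds_B = 66/56 = 1.1786
OR = Odds_A / Odds_B = 1.4468 / 1.1786
Exactly, OR = (68 * 56) / (47 * 66) = 3808 / 3102
OR = 1.2276

1.2276


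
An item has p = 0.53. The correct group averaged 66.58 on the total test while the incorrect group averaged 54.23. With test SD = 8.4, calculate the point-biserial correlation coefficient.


q = 1 - p = 0.47
rpb = ((M1 - M0) / SD) * sqrt(p * q)
rpb = ((66.58 - 54.23) / 8.4) * sqrt(0.53 * 0.47)
rpb = 0.7338

0.7338


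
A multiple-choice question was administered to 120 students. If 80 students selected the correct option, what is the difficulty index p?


Item difficulty p = number correct / total examinees
p = 80 / 120
p = 0.6667

0.6667


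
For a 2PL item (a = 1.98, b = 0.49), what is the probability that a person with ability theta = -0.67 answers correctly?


a*(theta - b) = 1.98 * (-0.67 - 0.49) = -2.2968
exp(--2.2968) = 9.9423
P = 1 / (1 + 9.9423)
P = 0.0914

0.0914


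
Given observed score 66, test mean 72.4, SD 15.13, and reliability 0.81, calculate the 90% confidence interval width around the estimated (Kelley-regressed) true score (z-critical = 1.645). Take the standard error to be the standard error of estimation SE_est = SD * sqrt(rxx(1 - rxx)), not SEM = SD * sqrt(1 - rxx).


True score estimate = 0.81*66 + 0.19*72.4 = 67.216
SE_est = SD * sqrt(rxx * (1 - rxx)) = 15.13 * sqrt(0.81 * 0.19) = 15.13 * sqrt(0.1539) = 5.935513
CI = T_est +/- z * SE_est, so width = 2 * z * SE_est = 2 * 1.645 * 5.935513
Width = 19.5278

19.5278


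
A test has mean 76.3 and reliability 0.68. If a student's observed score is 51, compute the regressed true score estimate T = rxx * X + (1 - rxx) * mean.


T_est = rxx * X + (1 - rxx) * mean
T_est = 0.68 * 51 + 0.32 * 76.3
T_est = 34.68 + 24.416
T_est = 59.096

59.096


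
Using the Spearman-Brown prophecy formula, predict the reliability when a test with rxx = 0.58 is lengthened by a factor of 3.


r_new = (n * rxx) / (1 + (n-1) * rxx)
r_new = (3 * 0.58) / (1 + 2 * 0.58)
r_new = 1.74 / 2.16
r_new = 0.8056

0.8056


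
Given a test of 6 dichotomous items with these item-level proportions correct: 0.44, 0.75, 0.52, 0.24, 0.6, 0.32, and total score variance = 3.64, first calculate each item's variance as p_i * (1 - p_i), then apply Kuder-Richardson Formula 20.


For each item, compute p_i * q_i:
  Item 1: 0.44 * 0.56 = 0.2464
  Item 2: 0.75 * 0.25 = 0.1875
  Item 3: 0.52 * 0.48 = 0.2496
  Item 4: 0.24 * 0.76 = 0.1824
  Item 5: 0.6 * 0.4 = 0.24
  Item 6: 0.32 * 0.68 = 0.2176
Sum(p_i * q_i) = 0.2464 + 0.1875 + 0.2496 + 0.1824 + 0.24 + 0.2176 = 1.3235
KR-20 = (k/(k-1)) * (1 - Sum(p_i*q_i) / Var_total)
= (6/5) * (1 - 1.3235/3.64)
= 1.2 * 0.6364
KR-20 = 0.7637

0.7637


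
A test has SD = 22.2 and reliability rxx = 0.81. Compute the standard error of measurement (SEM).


SEM = SD * sqrt(1 - rxx)
SEM = 22.2 * sqrt(1 - 0.81)
SEM = 22.2 * sqrt(0.19) = 22.2 * 0.43589
SEM = 9.6768

9.6768


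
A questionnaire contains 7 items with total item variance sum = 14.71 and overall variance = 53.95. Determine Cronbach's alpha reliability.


alpha = (k/(k-1)) * (1 - sum(si^2)/s_total^2)
= (7/6) * (1 - 14.71/53.95)
alpha = 0.8486

0.8486


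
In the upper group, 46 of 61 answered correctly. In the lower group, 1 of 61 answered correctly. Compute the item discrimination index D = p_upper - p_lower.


p_upper = 46/61 = 0.7541
p_lower = 1/61 = 0.0164
D = 0.7541 - 0.0164 = 0.7377

0.7377


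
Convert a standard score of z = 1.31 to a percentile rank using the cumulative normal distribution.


CDF(z) = 0.5 * (1 + erf(z/sqrt(2)))
erf(0.9263) = 0.8098
CDF = 0.9049
Percentile rank = 0.9049 * 100 = 90.49

90.49


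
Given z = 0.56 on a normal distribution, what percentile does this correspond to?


CDF(z) = 0.5 * (1 + erf(z/sqrt(2)))
erf(0.396) = 0.4245
CDF = 0.7123
Percentile rank = 0.7123 * 100 = 71.23

71.23


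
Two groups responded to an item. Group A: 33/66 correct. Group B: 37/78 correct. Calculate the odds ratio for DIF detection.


Odds_A = 33/33 = 1.0
Odds_B = 37/41 = 0.9024
OR = Odds_A / Odds_B = 1.0 / 0.9024
Exactly, OR = (33 * 41) / (33 * 37) = 1353 / 1221
OR = 1.1081

1.1081


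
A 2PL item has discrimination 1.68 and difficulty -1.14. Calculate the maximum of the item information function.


For 2PL, max info at theta = b = -1.14
I_max = a^2 / 4 = 1.68^2 / 4
= 2.8224 / 4
I_max = 0.7056

0.7056


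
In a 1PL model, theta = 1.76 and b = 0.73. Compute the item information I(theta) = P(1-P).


P = 1/(1+exp(-(1.76-0.73))) = 0.7369
I = P*(1-P) = 0.7369 * 0.2631
I = 0.1939

0.1939


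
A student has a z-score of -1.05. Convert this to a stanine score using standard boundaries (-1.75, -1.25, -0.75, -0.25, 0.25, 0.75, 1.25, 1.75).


Stanine boundaries: [-1.75, -1.25, -0.75, -0.25, 0.25, 0.75, 1.25, 1.75]
z = -1.05
Check each boundary:
  z >= -1.75 -> could be stanine 2
  z >= -1.25 -> could be stanine 3
  z < -0.75
  z < -0.25
  z < 0.25
  z < 0.75
  z < 1.25
  z < 1.75
Highest qualifying boundary gives stanine = 3

3


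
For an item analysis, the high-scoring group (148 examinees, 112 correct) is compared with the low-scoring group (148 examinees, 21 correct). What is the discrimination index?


p_upper = 112/148 = 0.7568
p_lower = 21/148 = 0.1419
D = 0.7568 - 0.1419 = 0.6149

0.6149


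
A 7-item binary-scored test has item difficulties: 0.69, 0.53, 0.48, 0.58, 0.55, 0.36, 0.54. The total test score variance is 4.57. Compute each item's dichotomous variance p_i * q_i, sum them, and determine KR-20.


For each item, compute p_i * q_i:
  Item 1: 0.69 * 0.31 = 0.2139
  Item 2: 0.53 * 0.47 = 0.2491
  Item 3: 0.48 * 0.52 = 0.2496
  Item 4: 0.58 * 0.42 = 0.2436
  Item 5: 0.55 * 0.45 = 0.2475
  Item 6: 0.36 * 0.64 = 0.2304
  Item 7: 0.54 * 0.46 = 0.2484
Sum(p_i * q_i) = 0.2139 + 0.2491 + 0.2496 + 0.2436 + 0.2475 + 0.2304 + 0.2484 = 1.6825
KR-20 = (k/(k-1)) * (1 - Sum(p_i*q_i) / Var_total)
= (7/6) * (1 - 1.6825/4.57)
= 1.1667 * 0.6318
KR-20 = 0.7371

0.7371


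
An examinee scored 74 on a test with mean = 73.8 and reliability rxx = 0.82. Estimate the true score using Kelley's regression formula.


T_est = rxx * X + (1 - rxx) * mean
T_est = 0.82 * 74 + 0.18 * 73.8
T_est = 60.68 + 13.284
T_est = 73.964

73.964


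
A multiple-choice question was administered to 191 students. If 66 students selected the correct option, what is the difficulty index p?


Item difficulty p = number correct / total examinees
p = 66 / 191
p = 0.3455

0.3455


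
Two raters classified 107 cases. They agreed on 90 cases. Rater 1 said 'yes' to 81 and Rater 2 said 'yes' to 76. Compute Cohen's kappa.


P_o = 90/107 = 0.841121
P_e = (81*76 + 26*31) / 11449 = 0.608088
kappa = (P_o - P_e) / (1 - P_e)
kappa = (0.841121 - 0.608088) / (1 - 0.608088)
kappa = 0.5946

0.5946


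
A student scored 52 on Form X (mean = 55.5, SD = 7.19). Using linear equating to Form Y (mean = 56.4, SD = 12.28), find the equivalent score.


slope = SD_Y / SD_X = 12.28 / 7.19 ~ 1.7079
intercept = mean_Y - slope * mean_X = 56.4 - (12.28 / 7.19) * 55.5 ~ -38.39
Y = slope * X + intercept. To avoid rounding drift from the rounded slope/intercept, evaluate the equivalent form Y = mean_Y + SD_Y * (X - mean_X) / SD_X at full precision:
Y = 56.4 + 12.28 * (52 - 55.5) / 7.19
Y = 56.4 - 12.28 * 3.5 / 7.19
Y = 56.4 - 42.98 / 7.19
Y = 56.4 - 5.9777
Y = 50.4223

50.4223


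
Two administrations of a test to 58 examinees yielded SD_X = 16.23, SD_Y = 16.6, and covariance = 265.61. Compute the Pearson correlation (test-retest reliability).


r = cov(X,Y) / (SD_X * SD_Y)
r = 265.61 / (16.23 * 16.6)
r = 265.61 / 269.418
r = 0.9859

0.9859


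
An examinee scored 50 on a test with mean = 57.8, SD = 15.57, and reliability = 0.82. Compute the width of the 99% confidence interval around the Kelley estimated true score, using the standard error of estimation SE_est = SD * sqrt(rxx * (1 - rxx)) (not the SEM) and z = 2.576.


True score estimate = 0.82*50 + 0.18*57.8 = 51.404
SE_est = SD * sqrt(rxx * (1 - rxx)) = 15.57 * sqrt(0.82 * 0.18) = 15.57 * sqrt(0.1476) = 5.981799
CI = T_est +/- z * SE_est, so width = 2 * z * SE_est = 2 * 2.576 * 5.981799
Width = 30.8182

30.8182


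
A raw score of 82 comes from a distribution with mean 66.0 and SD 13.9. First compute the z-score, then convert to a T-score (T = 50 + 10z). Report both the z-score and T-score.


z = (X - mean) / SD = (82 - 66.0) / 13.9
z = 16.0 / 13.9
z = 1.1511
T-score = T = 50 + 10z
Carry z at full precision (z = 16.0 / 13.9) into the conversion:
T-score = 50 + 10 * (16.0 / 13.9) = 50 + 160 / 13.9
T-score = 50 + 11.5108
T-score = 61.5108

61.5108


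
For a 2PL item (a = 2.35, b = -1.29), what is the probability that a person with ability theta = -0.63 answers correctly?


a*(theta - b) = 2.35 * (-0.63 - -1.29) = 1.551
exp(-1.551) = 0.212
P = 1 / (1 + 0.212)
P = 0.8251

0.8251


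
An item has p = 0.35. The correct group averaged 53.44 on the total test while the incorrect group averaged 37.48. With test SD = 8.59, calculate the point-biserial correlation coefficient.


q = 1 - p = 0.65
rpb = ((M1 - M0) / SD) * sqrt(p * q)
rpb = ((53.44 - 37.48) / 8.59) * sqrt(0.35 * 0.65)
rpb = 0.8862

0.8862


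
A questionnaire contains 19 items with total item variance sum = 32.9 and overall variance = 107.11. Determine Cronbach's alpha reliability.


alpha = (k/(k-1)) * (1 - sum(si^2)/s_total^2)
= (19/18) * (1 - 32.9/107.11)
alpha = 0.7313

0.7313


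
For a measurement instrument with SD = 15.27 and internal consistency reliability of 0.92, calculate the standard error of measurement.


SEM = SD * sqrt(1 - rxx)
SEM = 15.27 * sqrt(1 - 0.92)
SEM = 15.27 * sqrt(0.08) = 15.27 * 0.282843
SEM = 4.319

4.319


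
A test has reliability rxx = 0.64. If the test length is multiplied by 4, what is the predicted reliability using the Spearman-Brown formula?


r_new = (n * rxx) / (1 + (n-1) * rxx)
r_new = (4 * 0.64) / (1 + 3 * 0.64)
r_new = 2.56 / 2.92
r_new = 0.8767

0.8767


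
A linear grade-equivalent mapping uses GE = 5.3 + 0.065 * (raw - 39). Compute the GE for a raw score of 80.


raw - median = 80 - 39 = 41
slope * diff = 0.065 * 41 = 2.665
GE = 5.3 + 2.665
GE = 7.965

7.965


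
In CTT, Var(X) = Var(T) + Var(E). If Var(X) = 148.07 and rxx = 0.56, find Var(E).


var_true = rxx * var_obs = 0.56 * 148.07 = 82.9192
var_error = var_obs - var_true
var_error = 148.07 - 82.9192
var_error = 65.1508

65.1508


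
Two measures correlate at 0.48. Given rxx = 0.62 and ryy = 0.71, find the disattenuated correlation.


r_corrected = rxy / sqrt(rxx * ryy)
= 0.48 / sqrt(0.62 * 0.71)
= 0.48 / sqrt(0.4402)
= 0.48 / 0.663476
r_corrected = 0.7235

0.7235


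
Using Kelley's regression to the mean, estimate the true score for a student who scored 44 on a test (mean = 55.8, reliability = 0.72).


T_est = rxx * X + (1 - rxx) * mean
T_est = 0.72 * 44 + 0.28 * 55.8
T_est = 31.68 + 15.624
T_est = 47.304

47.304


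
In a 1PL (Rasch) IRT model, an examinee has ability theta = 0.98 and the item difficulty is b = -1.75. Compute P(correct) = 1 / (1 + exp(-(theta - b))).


theta - b = 0.98 - -1.75 = 2.73
exp(-(theta - b)) = exp(-2.73) = 0.0652
P = 1 / (1 + 0.0652)
P = 0.9388

0.9388


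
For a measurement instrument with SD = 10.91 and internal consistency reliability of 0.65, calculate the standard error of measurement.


SEM = SD * sqrt(1 - rxx)
SEM = 10.91 * sqrt(1 - 0.65)
SEM = 10.91 * sqrt(0.35) = 10.91 * 0.591608
SEM = 6.4544

6.4544


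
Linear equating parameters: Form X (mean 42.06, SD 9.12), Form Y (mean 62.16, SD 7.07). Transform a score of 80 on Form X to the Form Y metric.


slope = SD_Y / SD_X = 7.07 / 9.12 ~ 0.7752
intercept = mean_Y - slope * mean_X = 62.16 - (7.07 / 9.12) * 42.06 ~ 29.5543
Y = slope * X + intercept. To avoid rounding drift from the rounded slope/intercept, evaluate the equivalent form Y = mean_Y + SD_Y * (X - mean_X) / SD_X at full precision:
Y = 62.16 + 7.07 * (80 - 42.06) / 9.12
Y = 62.16 + 7.07 * 37.94 / 9.12
Y = 62.16 + 268.2358 / 9.12
Y = 62.16 + 29.4118
Y = 91.5718

91.5718


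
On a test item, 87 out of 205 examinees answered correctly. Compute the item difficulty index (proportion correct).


Item difficulty p = number correct / total examinees
p = 87 / 205
p = 0.4244

0.4244


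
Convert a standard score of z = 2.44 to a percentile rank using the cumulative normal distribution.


CDF(z) = 0.5 * (1 + erf(z/sqrt(2)))
erf(1.7253) = 0.9853
CDF = 0.9927
Percentile rank = 0.9927 * 100 = 99.27

99.27


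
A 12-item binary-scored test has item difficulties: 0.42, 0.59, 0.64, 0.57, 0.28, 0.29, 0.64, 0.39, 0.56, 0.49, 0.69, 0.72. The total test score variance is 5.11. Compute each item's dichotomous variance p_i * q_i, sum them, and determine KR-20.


For each item, compute p_i * q_i:
  Item 1: 0.42 * 0.58 = 0.2436
  Item 2: 0.59 * 0.41 = 0.2419
  Item 3: 0.64 * 0.36 = 0.2304
  Item 4: 0.57 * 0.43 = 0.2451
  Item 5: 0.28 * 0.72 = 0.2016
  Item 6: 0.29 * 0.71 = 0.2059
  Item 7: 0.64 * 0.36 = 0.2304
  Item 8: 0.39 * 0.61 = 0.2379
  Item 9: 0.56 * 0.44 = 0.2464
  Item 10: 0.49 * 0.51 = 0.2499
  Item 11: 0.69 * 0.31 = 0.2139
  Item 12: 0.72 * 0.28 = 0.2016
Sum(p_i * q_i) = 0.2436 + 0.2419 + 0.2304 + 0.2451 + 0.2016 + 0.2059 + 0.2304 + 0.2379 + 0.2464 + 0.2499 + 0.2139 + 0.2016 = 2.7486
KR-20 = (k/(k-1)) * (1 - Sum(p_i*q_i) / Var_total)
= (12/11) * (1 - 2.7486/5.11)
= 1.0909 * 0.4621
KR-20 = 0.5041

0.5041


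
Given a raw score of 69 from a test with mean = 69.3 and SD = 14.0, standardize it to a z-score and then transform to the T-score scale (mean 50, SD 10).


z = (X - mean) / SD = (69 - 69.3) / 14.0
z = -0.3 / 14.0
z = -0.0214
T-score = T = 50 + 10z
Carry z at full precision (z = -0.3 / 14.0) into the conversion:
T-score = 50 + 10 * (-0.3 / 14.0) = 50 + -3 / 14.0
T-score = 50 + -0.2143
T-score = 49.7857

49.7857


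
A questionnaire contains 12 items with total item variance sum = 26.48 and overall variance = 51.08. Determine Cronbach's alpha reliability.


alpha = (k/(k-1)) * (1 - sum(si^2)/s_total^2)
= (12/11) * (1 - 26.48/51.08)
alpha = 0.5254

0.5254


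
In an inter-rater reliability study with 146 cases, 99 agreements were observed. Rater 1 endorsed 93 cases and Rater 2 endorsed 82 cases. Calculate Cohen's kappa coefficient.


P_o = 99/146 = 0.678082
P_e = (93*82 + 53*64) / 21316 = 0.516889
kappa = (P_o - P_e) / (1 - P_e)
kappa = (0.678082 - 0.516889) / (1 - 0.516889)
kappa = 0.3337

0.3337


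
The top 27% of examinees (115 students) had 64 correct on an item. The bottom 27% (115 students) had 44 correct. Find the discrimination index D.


p_upper = 64/115 = 0.5565
p_lower = 44/115 = 0.3826
D = 0.5565 - 0.3826 = 0.1739

0.1739


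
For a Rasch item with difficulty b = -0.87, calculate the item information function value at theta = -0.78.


P = 1/(1+exp(-(-0.78--0.87))) = 0.5225
I = P*(1-P) = 0.5225 * 0.4775
I = 0.2495

0.2495


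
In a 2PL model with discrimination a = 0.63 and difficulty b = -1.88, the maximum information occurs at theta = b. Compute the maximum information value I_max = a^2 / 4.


For 2PL, max info at theta = b = -1.88
I_max = a^2 / 4 = 0.63^2 / 4
= 0.3969 / 4
I_max = 0.0992

0.0992


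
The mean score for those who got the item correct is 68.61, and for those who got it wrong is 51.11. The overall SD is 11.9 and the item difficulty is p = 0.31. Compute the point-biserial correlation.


q = 1 - p = 0.69
rpb = ((M1 - M0) / SD) * sqrt(p * q)
rpb = ((68.61 - 51.11) / 11.9) * sqrt(0.31 * 0.69)
rpb = 0.6801

0.6801


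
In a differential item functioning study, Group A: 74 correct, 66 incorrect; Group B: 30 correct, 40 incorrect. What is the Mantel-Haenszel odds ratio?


Odds_A = 74/66 = 1.1212
Odds_B = 30/40 = 0.75
OR = Odds_A / Odds_B = 1.1212 / 0.75
Exactly, OR = (74 * 40) / (66 * 30) = 2960 / 1980
OR = 1.4949

1.4949


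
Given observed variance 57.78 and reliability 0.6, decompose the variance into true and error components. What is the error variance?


var_true = rxx * var_obs = 0.6 * 57.78 = 34.668
var_error = var_obs - var_true
var_error = 57.78 - 34.668
var_error = 23.112

23.112


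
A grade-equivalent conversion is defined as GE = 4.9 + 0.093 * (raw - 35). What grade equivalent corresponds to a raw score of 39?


raw - median = 39 - 35 = 4
slope * diff = 0.093 * 4 = 0.372
GE = 4.9 + 0.372
GE = 5.272

5.272


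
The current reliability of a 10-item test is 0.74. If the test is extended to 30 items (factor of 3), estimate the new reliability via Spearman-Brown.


r_new = (n * rxx) / (1 + (n-1) * rxx)
r_new = (3 * 0.74) / (1 + 2 * 0.74)
r_new = 2.22 / 2.48
r_new = 0.8952

0.8952


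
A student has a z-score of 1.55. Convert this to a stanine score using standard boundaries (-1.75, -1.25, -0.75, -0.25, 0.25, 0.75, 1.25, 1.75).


Stanine boundaries: [-1.75, -1.25, -0.75, -0.25, 0.25, 0.75, 1.25, 1.75]
z = 1.55
Check each boundary:
  z >= -1.75 -> could be stanine 2
  z >= -1.25 -> could be stanine 3
  z >= -0.75 -> could be stanine 4
  z >= -0.25 -> could be stanine 5
  z >= 0.25 -> could be stanine 6
  z >= 0.75 -> could be stanine 7
  z >= 1.25 -> could be stanine 8
  z < 1.75
Highest qualifying boundary gives stanine = 8

8


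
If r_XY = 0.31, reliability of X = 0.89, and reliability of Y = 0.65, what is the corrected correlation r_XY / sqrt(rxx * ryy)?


r_corrected = rxy / sqrt(rxx * ryy)
= 0.31 / sqrt(0.89 * 0.65)
= 0.31 / sqrt(0.5785)
= 0.31 / 0.760592
r_corrected = 0.4076

0.4076


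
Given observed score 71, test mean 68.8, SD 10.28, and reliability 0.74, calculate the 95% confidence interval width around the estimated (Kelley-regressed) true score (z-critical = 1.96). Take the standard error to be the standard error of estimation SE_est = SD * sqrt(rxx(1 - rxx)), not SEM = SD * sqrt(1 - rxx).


True score estimate = 0.74*71 + 0.26*68.8 = 70.428
SE_est = SD * sqrt(rxx * (1 - rxx)) = 10.28 * sqrt(0.74 * 0.26) = 10.28 * sqrt(0.1924) = 4.50916
CI = T_est +/- z * SE_est, so width = 2 * z * SE_est = 2 * 1.96 * 4.50916
Width = 17.6759

17.6759


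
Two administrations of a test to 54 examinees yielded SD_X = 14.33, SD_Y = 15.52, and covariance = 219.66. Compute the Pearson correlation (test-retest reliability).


r = cov(X,Y) / (SD_X * SD_Y)
r = 219.66 / (14.33 * 15.52)
r = 219.66 / 222.4016
r = 0.9877

0.9877


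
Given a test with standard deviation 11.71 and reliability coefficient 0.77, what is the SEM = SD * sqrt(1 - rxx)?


SEM = SD * sqrt(1 - rxx)
SEM = 11.71 * sqrt(1 - 0.77)
SEM = 11.71 * sqrt(0.23) = 11.71 * 0.479583
SEM = 5.6159

5.6159


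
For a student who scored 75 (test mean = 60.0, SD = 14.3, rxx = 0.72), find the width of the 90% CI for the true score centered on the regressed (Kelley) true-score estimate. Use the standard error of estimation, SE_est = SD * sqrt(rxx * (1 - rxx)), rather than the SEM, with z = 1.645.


True score estimate = 0.72*75 + 0.28*60.0 = 70.8
SE_est = SD * sqrt(rxx * (1 - rxx)) = 14.3 * sqrt(0.72 * 0.28) = 14.3 * sqrt(0.2016) = 6.420684
CI = T_est +/- z * SE_est, so width = 2 * z * SE_est = 2 * 1.645 * 6.420684
Width = 21.1241

21.1241
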